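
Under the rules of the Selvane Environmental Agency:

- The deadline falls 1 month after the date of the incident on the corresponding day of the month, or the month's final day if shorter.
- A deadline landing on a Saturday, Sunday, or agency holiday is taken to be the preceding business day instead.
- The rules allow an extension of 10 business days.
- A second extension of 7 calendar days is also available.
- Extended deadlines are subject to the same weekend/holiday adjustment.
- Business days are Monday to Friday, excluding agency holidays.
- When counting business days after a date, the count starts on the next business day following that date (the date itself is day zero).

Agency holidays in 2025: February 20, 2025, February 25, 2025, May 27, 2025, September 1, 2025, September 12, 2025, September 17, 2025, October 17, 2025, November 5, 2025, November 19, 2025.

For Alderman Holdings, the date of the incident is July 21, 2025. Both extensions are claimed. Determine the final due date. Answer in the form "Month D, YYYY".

September 11, 2025

1 month after July 21, 2025, on the same day of the month, is August 21, 2025.
August 21, 2025 is a Thursday and not a listed holiday, so it stands.
Applying the 10-business-day extension: 10 business days after August 21, 2025 is September 5, 2025.
September 5, 2025 falls on a Friday, which is a business day, so no adjustment is needed.
The 7-calendar-day extension moves the deadline from September 5, 2025 to September 12, 2025.
Because September 12, 2025 is a listed holiday, the deadline becomes September 11, 2025 (Thursday).
So the filing is due September 11, 2025.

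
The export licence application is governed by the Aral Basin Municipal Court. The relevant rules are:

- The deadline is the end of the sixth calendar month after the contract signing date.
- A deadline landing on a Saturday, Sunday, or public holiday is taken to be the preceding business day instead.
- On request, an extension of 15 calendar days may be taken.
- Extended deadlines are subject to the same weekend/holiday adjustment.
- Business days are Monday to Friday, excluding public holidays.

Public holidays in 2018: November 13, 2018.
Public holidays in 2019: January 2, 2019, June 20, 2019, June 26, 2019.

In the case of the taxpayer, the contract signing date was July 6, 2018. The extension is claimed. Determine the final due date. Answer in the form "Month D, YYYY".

February 15, 2019

6 months after July 6, 2018 is January 2019; that month ends on January 31, 2019.
Since January 31, 2019 is a Thursday and not a holiday, the date is unchanged.
With the 15-day extension, January 31, 2019 becomes February 15, 2019.
February 15, 2019 falls on a Friday, which is a business day, so no adjustment is needed.
So the filing is due February 15, 2019.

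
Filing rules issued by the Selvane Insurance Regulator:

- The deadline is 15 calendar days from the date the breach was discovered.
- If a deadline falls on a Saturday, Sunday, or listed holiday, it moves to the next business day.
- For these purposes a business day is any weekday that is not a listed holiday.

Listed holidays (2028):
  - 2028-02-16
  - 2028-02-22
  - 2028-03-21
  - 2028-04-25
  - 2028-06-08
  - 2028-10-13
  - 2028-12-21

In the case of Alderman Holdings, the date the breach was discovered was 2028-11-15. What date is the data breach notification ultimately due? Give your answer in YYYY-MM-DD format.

From 2028-11-15, 15 calendar days later is 2028-11-30.
2028-11-30 (Thursday) is already a business day.
Final deadline: 2028-11-30.

2028-11-30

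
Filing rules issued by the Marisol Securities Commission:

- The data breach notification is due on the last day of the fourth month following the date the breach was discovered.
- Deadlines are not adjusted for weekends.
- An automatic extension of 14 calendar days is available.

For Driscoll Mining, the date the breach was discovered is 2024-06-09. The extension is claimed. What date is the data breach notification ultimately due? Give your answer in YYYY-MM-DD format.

2024-11-14

4 months after 2024-06-09 is October 2024; that month ends on 2024-10-31.
No adjustment is made for weekends or holidays, so 2024-10-31 stands.
Applying the 14-calendar-day extension: 2024-10-31 + 14 days = 2024-11-14.
2024-11-14 falls on a Thursday. The rules make no weekend/holiday allowance, so it remains 2024-11-14.
The final due date is 2024-11-14.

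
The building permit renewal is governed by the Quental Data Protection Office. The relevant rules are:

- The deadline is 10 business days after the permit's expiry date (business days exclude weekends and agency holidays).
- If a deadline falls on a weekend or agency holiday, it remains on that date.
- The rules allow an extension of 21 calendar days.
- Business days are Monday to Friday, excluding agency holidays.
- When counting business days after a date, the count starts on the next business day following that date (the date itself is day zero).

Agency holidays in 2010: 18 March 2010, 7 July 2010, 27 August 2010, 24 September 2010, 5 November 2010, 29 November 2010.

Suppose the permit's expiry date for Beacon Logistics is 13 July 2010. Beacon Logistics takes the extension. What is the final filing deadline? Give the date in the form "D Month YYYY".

17 August 2010

10 business days after 13 July 2010, excluding weekends and holidays, is 27 July 2010.
27 July 2010 is a Tuesday; no weekend or holiday adjustment applies.
Add the 21 calendar-day extension to 27 July 2010: 17 August 2010.
17 August 2010 falls on a Tuesday. The rules make no weekend/holiday allowance, so it remains 17 August 2010.
The final due date is 17 August 2010.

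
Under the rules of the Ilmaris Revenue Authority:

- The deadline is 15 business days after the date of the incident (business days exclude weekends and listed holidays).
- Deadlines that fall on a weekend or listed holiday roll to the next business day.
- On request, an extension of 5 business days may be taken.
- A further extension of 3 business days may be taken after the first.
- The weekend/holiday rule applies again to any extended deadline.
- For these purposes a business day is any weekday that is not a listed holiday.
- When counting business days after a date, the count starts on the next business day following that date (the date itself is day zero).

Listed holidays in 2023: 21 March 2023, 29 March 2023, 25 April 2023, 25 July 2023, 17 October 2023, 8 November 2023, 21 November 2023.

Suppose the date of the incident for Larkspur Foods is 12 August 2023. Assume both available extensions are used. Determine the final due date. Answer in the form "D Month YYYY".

Counting 15 business days after 12 August 2023 (skipping weekends and listed holidays) reaches 1 September 2023.
1 September 2023 is a Friday and not a listed holiday, so it stands.
Applying the 5-business-day extension: 5 business days after 1 September 2023 is 8 September 2023.
8 September 2023 is a Friday and not a listed holiday, so it stands.
Counting 3 further business days from 8 September 2023 reaches 13 September 2023.
13 September 2023 (Wednesday) is already a business day.
The final due date is 13 September 2023.

13 September 2023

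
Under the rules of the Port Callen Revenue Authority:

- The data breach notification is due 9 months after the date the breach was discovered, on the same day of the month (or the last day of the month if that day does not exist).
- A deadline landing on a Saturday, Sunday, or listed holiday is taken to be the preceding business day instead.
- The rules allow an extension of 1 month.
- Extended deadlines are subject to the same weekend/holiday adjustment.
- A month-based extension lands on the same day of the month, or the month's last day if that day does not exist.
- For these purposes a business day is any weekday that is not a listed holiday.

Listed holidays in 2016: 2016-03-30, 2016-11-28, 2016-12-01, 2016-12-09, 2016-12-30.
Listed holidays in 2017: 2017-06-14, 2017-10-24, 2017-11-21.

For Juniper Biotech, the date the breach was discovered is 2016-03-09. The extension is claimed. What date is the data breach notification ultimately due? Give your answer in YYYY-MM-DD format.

Moving 9 months forward from 2016-03-09 on the corresponding day gives 2016-12-09.
2016-12-09 is a listed holiday; the preceding business day is 2016-12-08 (Thursday).
The 1 month extension carries 2016-12-08 to 2017-01-08.
2017-01-08 falls on a Sunday. Rolling to the preceding business day gives 2017-01-06, a Friday.
The final due date is 2017-01-06.

2017-01-06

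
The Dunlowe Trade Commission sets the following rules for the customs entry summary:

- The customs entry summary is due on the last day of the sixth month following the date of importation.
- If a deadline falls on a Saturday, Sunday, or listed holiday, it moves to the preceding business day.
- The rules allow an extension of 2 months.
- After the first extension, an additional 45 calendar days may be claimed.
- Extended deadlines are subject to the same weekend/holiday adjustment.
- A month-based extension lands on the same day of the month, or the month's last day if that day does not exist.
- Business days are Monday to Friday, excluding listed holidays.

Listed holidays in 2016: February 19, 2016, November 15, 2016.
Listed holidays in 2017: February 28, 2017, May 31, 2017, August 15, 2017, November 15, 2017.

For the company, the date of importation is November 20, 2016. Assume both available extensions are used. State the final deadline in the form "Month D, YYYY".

6 months after November 20, 2016 falls in May 2017; the last day of that month is May 31, 2017.
May 31, 2017 is a listed holiday, so it moves to the preceding business day, May 30, 2017 (Tuesday).
The 2 months extension carries May 30, 2017 to July 30, 2017.
July 30, 2017 falls on a Sunday. Rolling to the preceding business day gives July 28, 2017, a Friday.
Add the 45 calendar-day extension to July 28, 2017: September 11, 2017.
September 11, 2017 (Monday) is already a business day.
Final deadline: September 11, 2017.

September 11, 2017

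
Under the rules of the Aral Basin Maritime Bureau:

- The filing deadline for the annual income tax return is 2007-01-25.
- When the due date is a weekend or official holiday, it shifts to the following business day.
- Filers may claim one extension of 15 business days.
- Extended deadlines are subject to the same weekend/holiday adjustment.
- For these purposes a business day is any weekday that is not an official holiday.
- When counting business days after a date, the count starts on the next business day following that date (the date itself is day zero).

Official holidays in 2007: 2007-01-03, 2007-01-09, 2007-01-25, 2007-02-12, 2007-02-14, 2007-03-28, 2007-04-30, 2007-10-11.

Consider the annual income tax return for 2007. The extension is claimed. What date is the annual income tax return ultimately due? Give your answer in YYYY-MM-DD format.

2007-02-20

The stated deadline is 2007-01-25.
2007-01-25 falls on a listed holiday. Rolling to the next business day gives 2007-01-26, a Friday.
Counting 15 further business days from 2007-01-26 reaches 2007-02-20.
2007-02-20 (Tuesday) is already a business day.
The final due date is 2007-02-20.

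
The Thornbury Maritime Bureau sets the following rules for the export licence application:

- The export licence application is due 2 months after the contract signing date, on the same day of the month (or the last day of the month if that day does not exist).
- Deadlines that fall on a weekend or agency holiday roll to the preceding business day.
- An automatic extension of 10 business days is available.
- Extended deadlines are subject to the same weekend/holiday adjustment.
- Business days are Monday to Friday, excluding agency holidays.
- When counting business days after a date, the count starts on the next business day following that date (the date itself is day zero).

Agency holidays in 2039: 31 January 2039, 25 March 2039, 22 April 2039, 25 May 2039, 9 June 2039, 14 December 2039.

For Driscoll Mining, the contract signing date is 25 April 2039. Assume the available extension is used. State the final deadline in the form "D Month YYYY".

8 July 2039

Moving 2 months forward from 25 April 2039 on the corresponding day gives 25 June 2039.
Because 25 June 2039 is a Saturday, the deadline becomes 24 June 2039 (Friday).
The 10-business-day extension runs from 24 June 2039 to 8 July 2039.
Since 8 July 2039 is a Friday and not a holiday, the date is unchanged.
So the filing is due 8 July 2039.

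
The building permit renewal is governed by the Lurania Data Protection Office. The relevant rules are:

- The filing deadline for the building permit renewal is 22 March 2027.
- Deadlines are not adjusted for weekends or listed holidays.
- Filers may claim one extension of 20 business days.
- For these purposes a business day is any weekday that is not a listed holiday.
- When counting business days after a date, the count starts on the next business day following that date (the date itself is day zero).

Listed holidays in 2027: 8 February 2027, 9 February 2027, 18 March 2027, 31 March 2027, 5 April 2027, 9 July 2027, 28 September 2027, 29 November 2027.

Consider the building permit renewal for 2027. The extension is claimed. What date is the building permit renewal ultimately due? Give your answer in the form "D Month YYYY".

The statutory due date is 22 March 2027.
No adjustment is made for weekends or holidays, so 22 March 2027 stands.
The 20-business-day extension runs from 22 March 2027 to 21 April 2027.
21 April 2027 falls on a Wednesday. The rules make no weekend/holiday allowance, so it remains 21 April 2027.
Final deadline: 21 April 2027.

21 April 2027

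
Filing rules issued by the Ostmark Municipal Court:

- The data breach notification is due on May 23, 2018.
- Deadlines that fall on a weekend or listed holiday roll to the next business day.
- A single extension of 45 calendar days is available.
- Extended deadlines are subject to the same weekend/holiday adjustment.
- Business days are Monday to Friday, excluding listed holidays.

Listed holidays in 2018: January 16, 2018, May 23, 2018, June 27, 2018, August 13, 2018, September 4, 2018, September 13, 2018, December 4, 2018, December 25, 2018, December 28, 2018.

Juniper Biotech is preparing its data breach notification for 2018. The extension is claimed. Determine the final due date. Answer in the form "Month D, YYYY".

July 9, 2018

Start from the fixed due date, May 23, 2018.
May 23, 2018 is a listed holiday, so it moves to the next business day, May 24, 2018 (Thursday).
With the 45-day extension, May 24, 2018 becomes July 8, 2018.
July 8, 2018 is a Sunday; the next business day is July 9, 2018 (Monday).
Deadline: July 9, 2018.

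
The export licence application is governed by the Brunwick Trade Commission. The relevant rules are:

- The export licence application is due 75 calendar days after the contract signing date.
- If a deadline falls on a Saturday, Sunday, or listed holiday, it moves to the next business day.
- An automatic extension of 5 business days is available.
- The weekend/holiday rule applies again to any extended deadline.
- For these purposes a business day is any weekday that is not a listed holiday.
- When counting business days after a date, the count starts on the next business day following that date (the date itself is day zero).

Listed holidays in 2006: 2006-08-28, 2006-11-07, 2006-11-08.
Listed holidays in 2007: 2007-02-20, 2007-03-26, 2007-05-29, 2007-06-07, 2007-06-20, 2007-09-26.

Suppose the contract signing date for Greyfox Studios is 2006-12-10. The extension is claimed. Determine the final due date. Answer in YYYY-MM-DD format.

2007-03-02

From 2006-12-10, 75 calendar days later is 2007-02-23.
2007-02-23 falls on a Friday, which is a business day, so no adjustment is needed.
The 5-business-day extension runs from 2007-02-23 to 2007-03-02.
Since 2007-03-02 is a Friday and not a holiday, the date is unchanged.
The final due date is 2007-03-02.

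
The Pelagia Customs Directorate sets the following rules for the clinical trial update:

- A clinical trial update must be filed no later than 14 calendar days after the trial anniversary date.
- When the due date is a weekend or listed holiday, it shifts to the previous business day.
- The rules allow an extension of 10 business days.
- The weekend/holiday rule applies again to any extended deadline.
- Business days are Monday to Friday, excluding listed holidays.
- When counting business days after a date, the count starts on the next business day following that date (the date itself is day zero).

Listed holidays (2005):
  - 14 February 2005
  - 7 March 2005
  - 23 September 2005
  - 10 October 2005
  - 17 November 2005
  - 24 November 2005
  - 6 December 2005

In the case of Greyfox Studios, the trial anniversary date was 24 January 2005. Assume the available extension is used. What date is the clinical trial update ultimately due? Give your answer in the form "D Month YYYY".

22 February 2005

From 24 January 2005, 14 calendar days later is 7 February 2005.
7 February 2005 is a Monday and not a listed holiday, so it stands.
Counting 10 further business days from 7 February 2005 reaches 22 February 2005.
22 February 2005 is a Tuesday and not a listed holiday, so it stands.
Deadline: 22 February 2005.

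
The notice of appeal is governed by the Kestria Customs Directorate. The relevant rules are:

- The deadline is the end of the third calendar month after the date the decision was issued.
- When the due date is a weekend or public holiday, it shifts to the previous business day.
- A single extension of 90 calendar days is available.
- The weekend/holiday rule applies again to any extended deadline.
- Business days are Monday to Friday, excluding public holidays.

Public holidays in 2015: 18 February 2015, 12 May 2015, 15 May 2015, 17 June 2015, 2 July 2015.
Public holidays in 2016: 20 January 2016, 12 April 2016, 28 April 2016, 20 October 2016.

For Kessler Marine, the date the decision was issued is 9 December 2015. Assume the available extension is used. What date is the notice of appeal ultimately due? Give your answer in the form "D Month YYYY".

3 months after 9 December 2015 is March 2016; that month ends on 31 March 2016.
31 March 2016 falls on a Thursday, which is a business day, so no adjustment is needed.
Applying the 90-calendar-day extension: 31 March 2016 + 90 days = 29 June 2016.
Since 29 June 2016 is a Wednesday and not a holiday, the date is unchanged.
The final due date is 29 June 2016.

29 June 2016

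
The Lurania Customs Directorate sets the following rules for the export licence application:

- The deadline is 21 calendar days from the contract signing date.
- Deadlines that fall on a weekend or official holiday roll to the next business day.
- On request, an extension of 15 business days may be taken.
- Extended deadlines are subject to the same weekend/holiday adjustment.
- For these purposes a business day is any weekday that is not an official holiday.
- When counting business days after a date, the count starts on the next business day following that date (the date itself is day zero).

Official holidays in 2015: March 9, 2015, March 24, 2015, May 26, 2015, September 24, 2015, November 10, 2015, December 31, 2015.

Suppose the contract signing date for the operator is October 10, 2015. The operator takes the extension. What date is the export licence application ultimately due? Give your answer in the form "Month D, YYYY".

21 calendar days after October 10, 2015 is October 31, 2015.
October 31, 2015 is a Saturday, so it moves to the next business day, November 2, 2015 (Monday).
The 15-business-day extension runs from November 2, 2015 to November 24, 2015.
Since November 24, 2015 is a Tuesday and not a holiday, the date is unchanged.
Deadline: November 24, 2015.

November 24, 2015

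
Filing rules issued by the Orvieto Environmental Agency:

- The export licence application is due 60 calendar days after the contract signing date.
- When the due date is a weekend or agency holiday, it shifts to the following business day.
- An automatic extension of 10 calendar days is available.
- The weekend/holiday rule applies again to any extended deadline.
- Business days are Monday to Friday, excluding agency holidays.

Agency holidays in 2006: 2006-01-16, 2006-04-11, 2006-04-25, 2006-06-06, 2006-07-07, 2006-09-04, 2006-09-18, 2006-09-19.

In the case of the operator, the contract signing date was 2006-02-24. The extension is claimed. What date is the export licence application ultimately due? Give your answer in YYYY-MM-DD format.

60 calendar days after 2006-02-24 is 2006-04-25.
2006-04-25 is a listed holiday, so it moves to the next business day, 2006-04-26 (Wednesday).
Add the 10 calendar-day extension to 2006-04-26: 2006-05-06.
2006-05-06 is a Saturday, so it moves to the next business day, 2006-05-08 (Monday).
So the filing is due 2006-05-08.

2006-05-08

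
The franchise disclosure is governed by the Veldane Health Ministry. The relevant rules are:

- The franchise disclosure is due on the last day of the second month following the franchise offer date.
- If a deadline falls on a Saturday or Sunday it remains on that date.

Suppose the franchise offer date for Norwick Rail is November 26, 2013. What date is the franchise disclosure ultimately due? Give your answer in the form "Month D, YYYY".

January 31, 2014

2 months after November 26, 2013 is January 2014; that month ends on January 31, 2014.
January 31, 2014 falls on a Friday. The rules make no weekend/holiday allowance, so it remains January 31, 2014.
Final deadline: January 31, 2014.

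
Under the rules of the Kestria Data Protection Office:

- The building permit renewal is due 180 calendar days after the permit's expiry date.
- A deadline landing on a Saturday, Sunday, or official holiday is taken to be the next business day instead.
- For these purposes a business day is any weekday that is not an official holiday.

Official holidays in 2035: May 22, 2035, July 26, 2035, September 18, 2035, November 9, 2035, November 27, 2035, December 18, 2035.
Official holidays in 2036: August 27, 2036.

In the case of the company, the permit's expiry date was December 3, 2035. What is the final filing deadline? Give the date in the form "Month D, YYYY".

June 2, 2036

From December 3, 2035, 180 calendar days later is May 31, 2036.
May 31, 2036 is a Saturday; the next business day is June 2, 2036 (Monday).
The final due date is June 2, 2036.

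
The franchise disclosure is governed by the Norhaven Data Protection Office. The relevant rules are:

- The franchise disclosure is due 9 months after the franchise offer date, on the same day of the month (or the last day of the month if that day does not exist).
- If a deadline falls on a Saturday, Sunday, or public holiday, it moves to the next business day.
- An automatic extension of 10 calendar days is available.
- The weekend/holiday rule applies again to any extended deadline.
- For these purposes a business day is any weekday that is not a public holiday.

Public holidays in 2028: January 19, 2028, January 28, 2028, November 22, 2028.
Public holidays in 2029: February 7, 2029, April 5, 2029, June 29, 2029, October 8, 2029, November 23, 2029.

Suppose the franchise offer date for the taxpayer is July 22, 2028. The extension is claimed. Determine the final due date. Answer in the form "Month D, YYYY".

9 months after July 22, 2028, on the same day of the month, is April 22, 2029.
Because April 22, 2029 is a Sunday, the deadline becomes April 23, 2029 (Monday).
Applying the 10-calendar-day extension: April 23, 2029 + 10 days = May 3, 2029.
May 3, 2029 falls on a Thursday, which is a business day, so no adjustment is needed.
The final due date is May 3, 2029.

May 3, 2029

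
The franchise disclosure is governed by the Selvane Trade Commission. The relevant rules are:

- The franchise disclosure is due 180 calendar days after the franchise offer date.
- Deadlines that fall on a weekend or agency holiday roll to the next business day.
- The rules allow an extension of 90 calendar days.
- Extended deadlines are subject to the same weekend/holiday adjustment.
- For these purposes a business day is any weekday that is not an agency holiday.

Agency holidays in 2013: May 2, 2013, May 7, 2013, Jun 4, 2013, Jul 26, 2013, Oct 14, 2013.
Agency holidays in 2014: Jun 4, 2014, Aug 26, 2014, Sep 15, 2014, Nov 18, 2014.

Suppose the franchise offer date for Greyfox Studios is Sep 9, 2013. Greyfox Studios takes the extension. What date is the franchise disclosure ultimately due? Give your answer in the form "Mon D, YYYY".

From Sep 9, 2013, 180 calendar days later is Mar 8, 2014.
Because Mar 8, 2014 is a Saturday, the deadline becomes Mar 10, 2014 (Monday).
The 90-calendar-day extension moves the deadline from Mar 10, 2014 to Jun 8, 2014.
Jun 8, 2014 is a Sunday, so it moves to the next business day, Jun 9, 2014 (Monday).
The final due date is Jun 9, 2014.

Jun 9, 2014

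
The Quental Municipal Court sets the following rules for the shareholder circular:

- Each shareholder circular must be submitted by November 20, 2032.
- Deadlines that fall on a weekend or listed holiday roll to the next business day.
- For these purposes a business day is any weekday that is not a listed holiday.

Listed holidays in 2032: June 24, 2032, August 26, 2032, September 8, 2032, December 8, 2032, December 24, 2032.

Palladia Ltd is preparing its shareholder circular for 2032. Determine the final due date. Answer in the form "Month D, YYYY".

The stated deadline is November 20, 2032.
November 20, 2032 is a Saturday; the next business day is November 22, 2032 (Monday).
The final due date is November 22, 2032.

November 22, 2032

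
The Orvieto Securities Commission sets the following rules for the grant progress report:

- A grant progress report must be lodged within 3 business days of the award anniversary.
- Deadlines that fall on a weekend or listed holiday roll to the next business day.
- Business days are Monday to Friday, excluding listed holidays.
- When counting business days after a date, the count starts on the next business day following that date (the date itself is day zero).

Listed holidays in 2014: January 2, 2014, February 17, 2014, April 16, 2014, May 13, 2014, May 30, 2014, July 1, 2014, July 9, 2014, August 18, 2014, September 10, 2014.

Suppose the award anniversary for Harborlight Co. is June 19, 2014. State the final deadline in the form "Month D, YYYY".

June 24, 2014

Counting 3 business days after June 19, 2014 (skipping weekends and listed holidays) reaches June 24, 2014.
Since June 24, 2014 is a Tuesday and not a holiday, the date is unchanged.
Deadline: June 24, 2014.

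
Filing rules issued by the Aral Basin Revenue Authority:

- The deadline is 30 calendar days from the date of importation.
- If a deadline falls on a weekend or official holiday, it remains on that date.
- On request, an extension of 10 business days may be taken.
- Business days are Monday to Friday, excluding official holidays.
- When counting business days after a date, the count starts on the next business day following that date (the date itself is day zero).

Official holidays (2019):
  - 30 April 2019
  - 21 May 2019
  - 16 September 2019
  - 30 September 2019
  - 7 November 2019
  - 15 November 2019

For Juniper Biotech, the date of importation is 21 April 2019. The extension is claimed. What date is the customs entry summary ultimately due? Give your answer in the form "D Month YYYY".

Adding 30 calendar days to 21 April 2019 gives 21 May 2019.
No adjustment is made for weekends or holidays, so 21 May 2019 stands.
The 10-business-day extension runs from 21 May 2019 to 4 June 2019.
4 June 2019 falls on a Tuesday. The rules make no weekend/holiday allowance, so it remains 4 June 2019.
The final due date is 4 June 2019.

4 June 2019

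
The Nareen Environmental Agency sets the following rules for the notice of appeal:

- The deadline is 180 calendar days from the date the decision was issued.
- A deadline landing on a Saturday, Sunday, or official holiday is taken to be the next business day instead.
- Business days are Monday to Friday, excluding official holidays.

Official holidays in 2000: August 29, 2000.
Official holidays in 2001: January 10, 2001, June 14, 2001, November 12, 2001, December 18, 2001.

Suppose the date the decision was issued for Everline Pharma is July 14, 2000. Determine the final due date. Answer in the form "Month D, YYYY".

January 11, 2001

From July 14, 2000, 180 calendar days later is January 10, 2001.
January 10, 2001 is a listed holiday; the next business day is January 11, 2001 (Thursday).
Deadline: January 11, 2001.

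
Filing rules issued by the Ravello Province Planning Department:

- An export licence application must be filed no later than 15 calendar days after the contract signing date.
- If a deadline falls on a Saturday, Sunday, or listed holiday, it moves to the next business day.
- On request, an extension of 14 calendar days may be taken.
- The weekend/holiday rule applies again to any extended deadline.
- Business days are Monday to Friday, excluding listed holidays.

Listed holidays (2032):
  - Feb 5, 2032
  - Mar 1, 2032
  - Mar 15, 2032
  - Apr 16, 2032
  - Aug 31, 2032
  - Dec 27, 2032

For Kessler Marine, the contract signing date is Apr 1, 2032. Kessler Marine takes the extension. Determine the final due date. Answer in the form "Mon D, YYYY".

May 3, 2032

Trigger date Apr 1, 2032 + 15 calendar days = Apr 16, 2032.
Apr 16, 2032 falls on a listed holiday. Rolling to the next business day gives Apr 19, 2032, a Monday.
Add the 14 calendar-day extension to Apr 19, 2032: May 3, 2032.
May 3, 2032 falls on a Monday, which is a business day, so no adjustment is needed.
So the filing is due May 3, 2032.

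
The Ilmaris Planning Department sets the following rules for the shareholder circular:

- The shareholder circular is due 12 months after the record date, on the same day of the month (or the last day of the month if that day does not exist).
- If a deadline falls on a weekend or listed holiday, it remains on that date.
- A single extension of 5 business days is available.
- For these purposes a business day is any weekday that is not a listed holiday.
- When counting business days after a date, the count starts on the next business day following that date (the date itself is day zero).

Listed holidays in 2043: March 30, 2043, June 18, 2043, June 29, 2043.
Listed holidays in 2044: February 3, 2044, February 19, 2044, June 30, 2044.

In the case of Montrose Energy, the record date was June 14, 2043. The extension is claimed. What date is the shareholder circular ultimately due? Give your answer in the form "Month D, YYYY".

12 months from June 14, 2043 is June 14, 2044.
June 14, 2044 is a Tuesday; no weekend or holiday adjustment applies.
Counting 5 further business days from June 14, 2044 reaches June 21, 2044.
No adjustment is made for weekends or holidays, so June 21, 2044 stands.
The final due date is June 21, 2044.

June 21, 2044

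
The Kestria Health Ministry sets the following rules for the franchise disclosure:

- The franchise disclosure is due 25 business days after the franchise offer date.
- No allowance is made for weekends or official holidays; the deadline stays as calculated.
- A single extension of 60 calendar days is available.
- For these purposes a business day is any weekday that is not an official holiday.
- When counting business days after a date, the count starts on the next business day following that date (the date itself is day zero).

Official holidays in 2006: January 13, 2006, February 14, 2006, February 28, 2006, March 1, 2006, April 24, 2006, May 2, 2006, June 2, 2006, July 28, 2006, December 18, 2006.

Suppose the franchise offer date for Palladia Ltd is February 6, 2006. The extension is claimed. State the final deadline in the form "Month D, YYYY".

Starting the day after February 6, 2006 and counting 25 business days lands on March 16, 2006.
March 16, 2006 is a Thursday; no weekend or holiday adjustment applies.
The 60-calendar-day extension moves the deadline from March 16, 2006 to May 15, 2006.
No adjustment is made for weekends or holidays, so May 15, 2006 stands.
The final due date is May 15, 2006.

May 15, 2006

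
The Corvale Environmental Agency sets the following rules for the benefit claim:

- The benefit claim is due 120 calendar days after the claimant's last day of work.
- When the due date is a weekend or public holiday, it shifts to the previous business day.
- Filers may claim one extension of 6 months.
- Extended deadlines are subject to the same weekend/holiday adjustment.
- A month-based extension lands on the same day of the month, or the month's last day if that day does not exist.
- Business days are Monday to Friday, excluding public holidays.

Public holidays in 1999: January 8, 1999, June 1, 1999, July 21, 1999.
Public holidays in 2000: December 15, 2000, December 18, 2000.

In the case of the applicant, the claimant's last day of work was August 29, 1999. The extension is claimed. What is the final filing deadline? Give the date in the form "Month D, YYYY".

120 calendar days after August 29, 1999 is December 27, 1999.
December 27, 1999 (Monday) is already a business day.
The 6 months extension carries December 27, 1999 to June 27, 2000.
June 27, 2000 (Tuesday) is already a business day.
Final deadline: June 27, 2000.

June 27, 2000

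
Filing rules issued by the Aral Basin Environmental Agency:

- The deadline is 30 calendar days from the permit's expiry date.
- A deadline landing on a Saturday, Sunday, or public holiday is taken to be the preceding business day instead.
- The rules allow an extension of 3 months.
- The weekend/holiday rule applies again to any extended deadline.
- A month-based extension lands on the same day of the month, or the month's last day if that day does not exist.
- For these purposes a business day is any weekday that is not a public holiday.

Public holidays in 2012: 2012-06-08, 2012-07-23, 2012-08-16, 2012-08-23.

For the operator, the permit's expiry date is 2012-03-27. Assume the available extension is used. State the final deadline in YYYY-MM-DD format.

From 2012-03-27, 30 calendar days later is 2012-04-26.
Since 2012-04-26 is a Thursday and not a holiday, the date is unchanged.
The 3 months extension carries 2012-04-26 to 2012-07-26.
Since 2012-07-26 is a Thursday and not a holiday, the date is unchanged.
So the filing is due 2012-07-26.

2012-07-26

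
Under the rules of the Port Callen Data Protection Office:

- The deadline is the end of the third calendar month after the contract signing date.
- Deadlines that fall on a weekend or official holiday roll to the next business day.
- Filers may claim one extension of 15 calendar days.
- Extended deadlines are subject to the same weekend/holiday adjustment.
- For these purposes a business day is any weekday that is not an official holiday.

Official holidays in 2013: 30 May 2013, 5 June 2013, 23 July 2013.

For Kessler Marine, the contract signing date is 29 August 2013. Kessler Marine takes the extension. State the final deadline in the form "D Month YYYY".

17 December 2013

3 months after 29 August 2013 falls in November 2013; the last day of that month is 30 November 2013.
30 November 2013 falls on a Saturday. Rolling to the next business day gives 2 December 2013, a Monday.
With the 15-day extension, 2 December 2013 becomes 17 December 2013.
17 December 2013 falls on a Tuesday, which is a business day, so no adjustment is needed.
So the filing is due 17 December 2013.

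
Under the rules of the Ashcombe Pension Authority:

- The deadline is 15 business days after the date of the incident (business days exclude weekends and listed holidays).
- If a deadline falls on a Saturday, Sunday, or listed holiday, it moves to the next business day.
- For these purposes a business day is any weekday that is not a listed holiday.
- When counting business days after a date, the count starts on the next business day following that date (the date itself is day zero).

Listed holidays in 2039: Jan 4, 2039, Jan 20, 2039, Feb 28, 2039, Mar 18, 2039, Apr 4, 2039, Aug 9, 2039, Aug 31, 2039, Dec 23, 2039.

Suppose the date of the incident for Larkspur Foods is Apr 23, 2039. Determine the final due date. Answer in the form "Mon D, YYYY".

15 business days after Apr 23, 2039, excluding weekends and holidays, is May 13, 2039.
May 13, 2039 falls on a Friday, which is a business day, so no adjustment is needed.
So the filing is due May 13, 2039.

May 13, 2039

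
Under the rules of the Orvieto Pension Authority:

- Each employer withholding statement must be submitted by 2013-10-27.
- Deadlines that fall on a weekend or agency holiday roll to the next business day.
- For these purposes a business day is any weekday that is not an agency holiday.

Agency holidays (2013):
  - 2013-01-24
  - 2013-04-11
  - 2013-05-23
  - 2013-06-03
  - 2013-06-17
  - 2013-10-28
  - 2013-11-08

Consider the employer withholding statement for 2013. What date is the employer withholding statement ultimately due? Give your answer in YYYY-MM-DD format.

The stated deadline is 2013-10-27.
2013-10-27 falls on a Sunday. Rolling to the next business day gives 2013-10-29, a Tuesday.
The final due date is 2013-10-29.

2013-10-29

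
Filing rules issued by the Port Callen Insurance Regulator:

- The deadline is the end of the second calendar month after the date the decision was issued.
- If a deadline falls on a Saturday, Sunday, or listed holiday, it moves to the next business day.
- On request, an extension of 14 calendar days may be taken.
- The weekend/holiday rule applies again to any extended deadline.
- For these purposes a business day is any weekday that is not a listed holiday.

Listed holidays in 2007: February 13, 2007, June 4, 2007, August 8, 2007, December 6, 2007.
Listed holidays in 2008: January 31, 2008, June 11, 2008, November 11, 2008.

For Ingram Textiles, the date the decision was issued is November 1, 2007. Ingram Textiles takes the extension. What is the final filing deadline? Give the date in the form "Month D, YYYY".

The second month after November 1, 2007 is January 2008, whose last day is January 31, 2008.
January 31, 2008 is a listed holiday, so it moves to the next business day, February 1, 2008 (Friday).
Applying the 14-calendar-day extension: February 1, 2008 + 14 days = February 15, 2008.
February 15, 2008 is a Friday and not a listed holiday, so it stands.
Final deadline: February 15, 2008.

February 15, 2008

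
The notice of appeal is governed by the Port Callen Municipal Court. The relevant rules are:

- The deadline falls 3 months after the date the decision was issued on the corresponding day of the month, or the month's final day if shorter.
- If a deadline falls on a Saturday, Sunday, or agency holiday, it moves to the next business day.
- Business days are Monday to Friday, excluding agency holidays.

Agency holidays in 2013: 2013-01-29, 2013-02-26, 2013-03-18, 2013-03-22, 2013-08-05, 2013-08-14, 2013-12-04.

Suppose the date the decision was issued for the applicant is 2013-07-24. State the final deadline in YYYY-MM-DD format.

2013-10-24

3 months after 2013-07-24, on the same day of the month, is 2013-10-24.
Since 2013-10-24 is a Thursday and not a holiday, the date is unchanged.
Deadline: 2013-10-24.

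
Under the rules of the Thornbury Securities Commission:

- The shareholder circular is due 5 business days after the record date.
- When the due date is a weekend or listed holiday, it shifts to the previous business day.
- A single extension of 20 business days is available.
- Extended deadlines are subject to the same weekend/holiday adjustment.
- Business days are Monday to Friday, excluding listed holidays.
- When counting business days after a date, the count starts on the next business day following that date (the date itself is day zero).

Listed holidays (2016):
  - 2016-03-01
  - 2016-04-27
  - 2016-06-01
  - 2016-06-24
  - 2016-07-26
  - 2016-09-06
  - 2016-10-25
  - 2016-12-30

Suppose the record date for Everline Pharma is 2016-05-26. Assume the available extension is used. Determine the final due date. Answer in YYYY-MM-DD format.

2016-07-04

Counting 5 business days after 2016-05-26 (skipping weekends and listed holidays) reaches 2016-06-03.
Since 2016-06-03 is a Friday and not a holiday, the date is unchanged.
Applying the 20-business-day extension: 20 business days after 2016-06-03 is 2016-07-04.
2016-07-04 (Monday) is already a business day.
So the filing is due 2016-07-04.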